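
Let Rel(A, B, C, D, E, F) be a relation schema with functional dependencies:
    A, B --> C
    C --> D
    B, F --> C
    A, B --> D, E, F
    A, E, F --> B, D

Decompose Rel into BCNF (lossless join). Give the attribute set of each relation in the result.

{A, B, E, F}; {B, C, F}; {C, D}

Candidate keys of the original relation: {A, B}, {A, E, F}.
In {A, B, C, D, E, F}, {C} is not a superkey ({C}⁺ restricted to this set is {C, D}), so split on C --> D into {C, D} and {A, B, C, E, F}.
{C, D} has no BCNF violation.
In {A, B, C, E, F}, {B, F} is not a superkey ({B, F}⁺ restricted to this set is {B, C, F}), so split on B, F --> C into {B, C, F} and {A, B, E, F}.
{B, C, F} has no BCNF violation.
{A, B, E, F} has no BCNF violation.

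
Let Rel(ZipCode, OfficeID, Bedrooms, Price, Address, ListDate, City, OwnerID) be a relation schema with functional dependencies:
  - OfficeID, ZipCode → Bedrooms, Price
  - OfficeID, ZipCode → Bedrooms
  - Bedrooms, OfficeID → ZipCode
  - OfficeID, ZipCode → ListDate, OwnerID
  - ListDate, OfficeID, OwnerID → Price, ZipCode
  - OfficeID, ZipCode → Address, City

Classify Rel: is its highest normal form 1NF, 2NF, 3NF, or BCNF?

Candidate keys: {Bedrooms, OfficeID}, {ListDate, OfficeID, OwnerID}, {OfficeID, ZipCode}. Prime attributes: {Bedrooms, ListDate, OfficeID, OwnerID, ZipCode}.
Every FD has a superkey on the left, so the relation is in BCNF.

BCNF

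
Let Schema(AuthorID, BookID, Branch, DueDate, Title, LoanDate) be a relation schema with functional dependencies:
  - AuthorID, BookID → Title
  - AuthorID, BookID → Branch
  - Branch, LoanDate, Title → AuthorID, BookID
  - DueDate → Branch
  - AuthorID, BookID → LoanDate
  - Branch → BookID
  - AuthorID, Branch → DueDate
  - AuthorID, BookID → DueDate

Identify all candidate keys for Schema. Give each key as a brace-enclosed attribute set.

Closure of {AuthorID, BookID} is {AuthorID, BookID, Branch, DueDate, LoanDate, Title}, the whole schema; {AuthorID, BookID} is a candidate key.
Closure of {AuthorID, Branch} is {AuthorID, BookID, Branch, DueDate, LoanDate, Title}, the whole schema; {AuthorID, Branch} is a candidate key.
Closure of {AuthorID, DueDate} is {AuthorID, BookID, Branch, DueDate, LoanDate, Title}, the whole schema; {AuthorID, DueDate} is a candidate key.
Closure of {Branch, LoanDate, Title} is {AuthorID, BookID, Branch, DueDate, LoanDate, Title}, the whole schema; {Branch, LoanDate, Title} is a candidate key.
Closure of {DueDate, LoanDate, Title} is {AuthorID, BookID, Branch, DueDate, LoanDate, Title}, the whole schema; {DueDate, LoanDate, Title} is a candidate key.
No proper subset of any of these is a key, and no other minimal superkey exists.

{AuthorID, BookID}, {AuthorID, Branch}, {AuthorID, DueDate}, {Branch, LoanDate, Title}, {DueDate, LoanDate, Title}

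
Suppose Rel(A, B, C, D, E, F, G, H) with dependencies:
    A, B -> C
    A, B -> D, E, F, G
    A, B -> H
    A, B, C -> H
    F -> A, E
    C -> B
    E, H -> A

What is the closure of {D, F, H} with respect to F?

Start with {D, F, H}.
F -> A, E applies; add {A, E} → now {A, D, E, F, H}.
No further FD applies.

{A, D, E, F, H}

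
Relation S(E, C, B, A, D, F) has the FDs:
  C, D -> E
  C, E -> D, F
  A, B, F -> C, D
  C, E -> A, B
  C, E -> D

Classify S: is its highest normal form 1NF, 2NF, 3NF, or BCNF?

BCNF

Candidate keys: {A, B, F}, {C, D}, {C, E}. Prime attributes: {A, B, C, D, E, F}.
Each dependency's left side is a superkey — BCNF holds.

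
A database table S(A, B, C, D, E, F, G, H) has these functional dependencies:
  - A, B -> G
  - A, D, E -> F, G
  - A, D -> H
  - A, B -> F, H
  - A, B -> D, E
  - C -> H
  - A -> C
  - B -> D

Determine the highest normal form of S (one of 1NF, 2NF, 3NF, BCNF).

1NF

Candidate key: {A, B}. Prime attributes: {A, B}.
A, D, E -> F, G: {A, D, E}⁺ = {A, C, D, E, F, G, H}, which is not all of the attributes, so the left side is not a superkey — BCNF is violated.
A, D, E -> F, G determines the non-prime attributes {F, G} from a non-superkey — 3NF is violated.
The proper key subset {A} of {A, B} determines non-prime {C, H}, so the relation is not even in 2NF.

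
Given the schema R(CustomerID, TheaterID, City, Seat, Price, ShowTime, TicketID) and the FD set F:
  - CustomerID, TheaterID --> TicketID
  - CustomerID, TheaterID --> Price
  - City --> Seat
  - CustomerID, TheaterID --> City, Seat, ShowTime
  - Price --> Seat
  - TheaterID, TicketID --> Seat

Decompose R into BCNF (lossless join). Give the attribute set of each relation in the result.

Candidate key of the original relation: {CustomerID, TheaterID}.
{City, CustomerID, Price, Seat, ShowTime, TheaterID, TicketID}: {City} determines {City, Seat} here but is not a superkey — split on City --> Seat, giving {City, Seat} and {City, CustomerID, Price, ShowTime, TheaterID, TicketID}.
{City, Seat}: every determinant is a superkey — BCNF.
{City, CustomerID, Price, ShowTime, TheaterID, TicketID}: every determinant is a superkey — BCNF.

{City, CustomerID, Price, ShowTime, TheaterID, TicketID}; {City, Seat}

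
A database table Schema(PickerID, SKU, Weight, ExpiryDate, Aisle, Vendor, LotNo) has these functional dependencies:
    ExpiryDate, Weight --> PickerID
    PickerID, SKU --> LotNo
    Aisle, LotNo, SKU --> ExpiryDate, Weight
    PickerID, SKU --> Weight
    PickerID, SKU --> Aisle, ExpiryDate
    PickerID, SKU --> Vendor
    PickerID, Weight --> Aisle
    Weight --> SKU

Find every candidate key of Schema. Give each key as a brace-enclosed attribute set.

{Aisle, LotNo, SKU}, {Aisle, LotNo, Weight}, {ExpiryDate, Weight}, {PickerID, SKU}, {PickerID, Weight}

Closure of {ExpiryDate, Weight} is {Aisle, ExpiryDate, LotNo, PickerID, SKU, Vendor, Weight}, the whole schema; {ExpiryDate, Weight} is a candidate key.
Closure of {PickerID, SKU} is {Aisle, ExpiryDate, LotNo, PickerID, SKU, Vendor, Weight}, the whole schema; {PickerID, SKU} is a candidate key.
Closure of {PickerID, Weight} is {Aisle, ExpiryDate, LotNo, PickerID, SKU, Vendor, Weight}, the whole schema; {PickerID, Weight} is a candidate key.
Closure of {Aisle, LotNo, SKU} is {Aisle, ExpiryDate, LotNo, PickerID, SKU, Vendor, Weight}, the whole schema; {Aisle, LotNo, SKU} is a candidate key.
Closure of {Aisle, LotNo, Weight} is {Aisle, ExpiryDate, LotNo, PickerID, SKU, Vendor, Weight}, the whole schema; {Aisle, LotNo, Weight} is a candidate key.
Any other superkey properly contains one of these, so there are no further candidate keys.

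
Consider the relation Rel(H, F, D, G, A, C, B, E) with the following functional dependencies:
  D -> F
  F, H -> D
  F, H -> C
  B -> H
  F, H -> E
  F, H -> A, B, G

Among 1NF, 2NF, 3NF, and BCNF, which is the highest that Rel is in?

3NF

Candidate keys: {B, D}, {B, F}, {D, H}, {F, H}. Prime attributes: {B, D, F, H}.
D -> F breaks BCNF: {D}⁺ = {D, F}, so {D} is not a superkey.
But every attribute on its right side ({F}) is prime, and the same holds for every other non-superkey FD, so 3NF still holds.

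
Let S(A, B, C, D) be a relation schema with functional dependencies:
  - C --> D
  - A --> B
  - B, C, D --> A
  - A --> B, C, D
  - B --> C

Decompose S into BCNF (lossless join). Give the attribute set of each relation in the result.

{A, B, C}; {C, D}

Candidate keys of the original relation: {A}, {B}.
Within {A, B, C, D}: {C}⁺ ∩ {A, B, C, D} = {C, D}, not the whole set, so C --> D violates BCNF; decompose into {C, D} and {A, B, C}.
{C, D}: every determinant is a superkey — BCNF.
{A, B, C}: every determinant is a superkey — BCNF.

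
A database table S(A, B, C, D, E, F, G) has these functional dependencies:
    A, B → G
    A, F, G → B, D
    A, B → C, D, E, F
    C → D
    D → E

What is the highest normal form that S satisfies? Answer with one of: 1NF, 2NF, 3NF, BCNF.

2NF

Candidate keys: {A, B}, {A, F, G}. Prime attributes: {A, B, F, G}.
C → D: {C}⁺ = {C, D, E}, which is not all of the attributes, so the left side is not a superkey — BCNF is violated.
Because {D} is non-prime and the left side of C → D is not a superkey, the relation is not in 3NF.
No proper subset of a key has a non-prime attribute in its closure, so there is no partial dependency; 2NF holds.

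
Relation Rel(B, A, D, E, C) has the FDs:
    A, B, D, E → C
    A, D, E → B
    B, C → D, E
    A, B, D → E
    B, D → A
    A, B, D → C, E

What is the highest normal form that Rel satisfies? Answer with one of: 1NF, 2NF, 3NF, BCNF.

Candidate keys: {A, D, E}, {B, C}, {B, D}. Prime attributes: {A, B, C, D, E}.
Every FD has a superkey on the left, so the relation is in BCNF.

BCNF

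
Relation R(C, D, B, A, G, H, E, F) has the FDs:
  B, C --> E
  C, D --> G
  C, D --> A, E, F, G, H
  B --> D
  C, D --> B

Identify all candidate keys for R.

No FD produces {C}, so it must be in every candidate key.
{B, C} is a candidate key since {B, C}⁺ = {A, B, C, D, E, F, G, H} covers every attribute.
{C, D} is a candidate key since {C, D}⁺ = {A, B, C, D, E, F, G, H} covers every attribute.
These are minimal and exhaustive — every other superkey contains one of them.

{B, C}, {C, D}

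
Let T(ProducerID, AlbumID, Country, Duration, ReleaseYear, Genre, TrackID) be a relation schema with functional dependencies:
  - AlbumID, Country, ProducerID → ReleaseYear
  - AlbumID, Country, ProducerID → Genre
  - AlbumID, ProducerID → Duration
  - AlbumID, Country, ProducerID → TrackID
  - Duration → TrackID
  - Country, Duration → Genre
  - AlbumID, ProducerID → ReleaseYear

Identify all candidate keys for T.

{AlbumID, Country, ProducerID} never appear on the right of any FD, so every key must include all of them.
{AlbumID, Country, ProducerID} is a candidate key since {AlbumID, Country, ProducerID}⁺ = {AlbumID, Country, Duration, Genre, ProducerID, ReleaseYear, TrackID} covers every attribute.
No other minimal set has full closure, so this is the only candidate key.

{AlbumID, Country, ProducerID}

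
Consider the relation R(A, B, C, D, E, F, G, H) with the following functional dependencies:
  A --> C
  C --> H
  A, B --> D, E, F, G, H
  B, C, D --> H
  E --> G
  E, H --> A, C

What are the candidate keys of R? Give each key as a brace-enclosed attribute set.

{B} never appears on the right of any FD, so every key must include it.
{A, B} is a candidate key since {A, B}⁺ = {A, B, C, D, E, F, G, H} covers every attribute.
{B, C, E} is a candidate key since {B, C, E}⁺ = {A, B, C, D, E, F, G, H} covers every attribute.
{B, E, H} is a candidate key since {B, E, H}⁺ = {A, B, C, D, E, F, G, H} covers every attribute.
These are minimal and exhaustive — every other superkey contains one of them.

{A, B}, {B, C, E}, {B, E, H}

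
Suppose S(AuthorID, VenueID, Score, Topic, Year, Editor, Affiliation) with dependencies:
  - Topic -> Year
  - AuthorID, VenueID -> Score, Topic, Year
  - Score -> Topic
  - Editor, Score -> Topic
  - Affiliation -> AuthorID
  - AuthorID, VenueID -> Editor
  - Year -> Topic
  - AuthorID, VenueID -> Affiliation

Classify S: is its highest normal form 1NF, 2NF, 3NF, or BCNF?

Candidate keys: {Affiliation, VenueID}, {AuthorID, VenueID}. Prime attributes: {Affiliation, AuthorID, VenueID}.
For Topic -> Year we have {Topic}⁺ = {Topic, Year}; {Topic} is not a superkey, so BCNF fails.
Because {Year} is non-prime and the left side of Topic -> Year is not a superkey, the relation is not in 3NF.
No proper subset of a key has a non-prime attribute in its closure, so there is no partial dependency; 2NF holds.

2NF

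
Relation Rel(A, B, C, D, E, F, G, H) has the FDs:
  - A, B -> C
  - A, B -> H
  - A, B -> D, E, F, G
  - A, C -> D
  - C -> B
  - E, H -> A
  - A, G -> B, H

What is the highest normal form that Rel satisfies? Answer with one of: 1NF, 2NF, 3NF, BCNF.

Candidate keys: {A, B}, {A, C}, {A, G}, {B, E, H}, {C, E, H}, {E, G, H}. Prime attributes: {A, B, C, E, G, H}.
For C -> B we have {C}⁺ = {B, C}; {C} is not a superkey, so BCNF fails.
But every attribute on its right side ({B}) is prime, and the same holds for every other non-superkey FD, so 3NF still holds.

3NF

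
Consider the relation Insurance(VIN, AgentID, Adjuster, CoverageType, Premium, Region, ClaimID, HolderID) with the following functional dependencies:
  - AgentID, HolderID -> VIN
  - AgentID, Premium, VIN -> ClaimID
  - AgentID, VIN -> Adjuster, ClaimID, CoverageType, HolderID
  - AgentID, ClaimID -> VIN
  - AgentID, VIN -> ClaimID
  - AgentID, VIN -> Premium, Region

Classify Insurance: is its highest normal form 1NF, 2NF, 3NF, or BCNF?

BCNF

Candidate keys: {AgentID, ClaimID}, {AgentID, HolderID}, {AgentID, VIN}. Prime attributes: {AgentID, ClaimID, HolderID, VIN}.
Each dependency's left side is a superkey — BCNF holds.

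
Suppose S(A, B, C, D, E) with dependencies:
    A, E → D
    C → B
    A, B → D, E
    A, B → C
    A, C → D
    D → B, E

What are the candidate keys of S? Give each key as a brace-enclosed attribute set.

{A} never appears on the right of any FD, so every key must include it.
{A, B}⁺ = {A, B, C, D, E} — all of the relation — so {A, B} is a candidate key.
{A, C}⁺ = {A, B, C, D, E} — all of the relation — so {A, C} is a candidate key.
{A, D}⁺ = {A, B, C, D, E} — all of the relation — so {A, D} is a candidate key.
{A, E}⁺ = {A, B, C, D, E} — all of the relation — so {A, E} is a candidate key.
No proper subset of any of these is a key, and no other minimal superkey exists.

{A, B}, {A, C}, {A, D}, {A, E}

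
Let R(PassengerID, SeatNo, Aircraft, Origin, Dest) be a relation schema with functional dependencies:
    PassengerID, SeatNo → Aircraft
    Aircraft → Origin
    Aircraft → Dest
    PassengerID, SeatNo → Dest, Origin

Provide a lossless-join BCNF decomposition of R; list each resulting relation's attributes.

Candidate key of the original relation: {PassengerID, SeatNo}.
Within {Aircraft, Dest, Origin, PassengerID, SeatNo}: {Aircraft}⁺ ∩ {Aircraft, Dest, Origin, PassengerID, SeatNo} = {Aircraft, Dest, Origin}, not the whole set, so Aircraft → Dest, Origin violates BCNF; decompose into {Aircraft, Dest, Origin} and {Aircraft, PassengerID, SeatNo}.
{Aircraft, Dest, Origin}: every determinant is a superkey — BCNF.
{Aircraft, PassengerID, SeatNo}: every determinant is a superkey — BCNF.

{Aircraft, Dest, Origin}; {Aircraft, PassengerID, SeatNo}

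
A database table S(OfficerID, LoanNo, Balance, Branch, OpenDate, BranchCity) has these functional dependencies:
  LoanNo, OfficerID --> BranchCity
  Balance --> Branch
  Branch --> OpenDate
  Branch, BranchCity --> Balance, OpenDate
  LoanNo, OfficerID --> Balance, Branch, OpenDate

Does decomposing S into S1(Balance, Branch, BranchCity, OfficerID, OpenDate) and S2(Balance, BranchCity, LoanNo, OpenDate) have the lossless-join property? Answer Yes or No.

No

S1 ∩ S2 = {Balance, BranchCity, OpenDate}; its closure under F is {Balance, Branch, BranchCity, OpenDate}.
Neither S1 nor S2 is contained in that closure, so the decomposition is lossy.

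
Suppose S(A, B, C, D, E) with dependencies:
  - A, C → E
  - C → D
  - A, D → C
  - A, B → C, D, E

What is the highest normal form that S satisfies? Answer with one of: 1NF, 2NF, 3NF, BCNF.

Candidate key: {A, B}. Prime attributes: {A, B}.
A, C → E breaks BCNF: {A, C}⁺ = {A, C, D, E}, so {A, C} is not a superkey.
A, C → E has non-prime {E} on the right and a non-superkey on the left, so 3NF fails.
No non-prime attribute depends on a proper subset of any candidate key, so 2NF holds.

2NF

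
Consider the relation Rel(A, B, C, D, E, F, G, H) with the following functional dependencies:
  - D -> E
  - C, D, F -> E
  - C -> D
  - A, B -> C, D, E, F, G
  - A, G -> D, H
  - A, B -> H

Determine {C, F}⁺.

Start with {C, F}.
C -> D applies; add {D} → now {C, D, F}.
D -> E applies; add {E} → now {C, D, E, F}.
No further FD applies.

{C, D, E, F}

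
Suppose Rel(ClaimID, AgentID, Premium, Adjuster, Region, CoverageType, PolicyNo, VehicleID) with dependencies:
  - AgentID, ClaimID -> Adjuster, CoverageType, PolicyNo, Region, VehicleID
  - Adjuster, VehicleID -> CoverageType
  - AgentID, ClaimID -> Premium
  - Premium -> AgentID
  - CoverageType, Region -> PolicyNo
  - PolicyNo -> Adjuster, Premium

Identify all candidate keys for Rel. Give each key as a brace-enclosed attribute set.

Attributes never on any right-hand side: {ClaimID} — every candidate key must contain it.
{AgentID, ClaimID}⁺ = {Adjuster, AgentID, ClaimID, CoverageType, PolicyNo, Premium, Region, VehicleID}, which is every attribute, so {AgentID, ClaimID} is a candidate key.
{ClaimID, PolicyNo}⁺ = {Adjuster, AgentID, ClaimID, CoverageType, PolicyNo, Premium, Region, VehicleID}, which is every attribute, so {ClaimID, PolicyNo} is a candidate key.
{ClaimID, Premium}⁺ = {Adjuster, AgentID, ClaimID, CoverageType, PolicyNo, Premium, Region, VehicleID}, which is every attribute, so {ClaimID, Premium} is a candidate key.
{ClaimID, CoverageType, Region}⁺ = {Adjuster, AgentID, ClaimID, CoverageType, PolicyNo, Premium, Region, VehicleID}, which is every attribute, so {ClaimID, CoverageType, Region} is a candidate key.
{Adjuster, ClaimID, Region, VehicleID}⁺ = {Adjuster, AgentID, ClaimID, CoverageType, PolicyNo, Premium, Region, VehicleID}, which is every attribute, so {Adjuster, ClaimID, Region, VehicleID} is a candidate key.
No proper subset of any of these is a key, and no other minimal superkey exists.

{Adjuster, ClaimID, Region, VehicleID}, {AgentID, ClaimID}, {ClaimID, CoverageType, Region}, {ClaimID, PolicyNo}, {ClaimID, Premium}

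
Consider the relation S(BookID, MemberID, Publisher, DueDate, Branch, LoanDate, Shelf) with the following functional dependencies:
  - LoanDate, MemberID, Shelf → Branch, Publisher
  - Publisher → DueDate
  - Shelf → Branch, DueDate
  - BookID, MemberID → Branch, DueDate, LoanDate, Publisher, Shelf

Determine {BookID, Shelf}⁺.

Start with {BookID, Shelf}.
Shelf → Branch, DueDate applies; add {Branch, DueDate} → now {BookID, Branch, DueDate, Shelf}.
No further FD applies.

{BookID, Branch, DueDate, Shelf}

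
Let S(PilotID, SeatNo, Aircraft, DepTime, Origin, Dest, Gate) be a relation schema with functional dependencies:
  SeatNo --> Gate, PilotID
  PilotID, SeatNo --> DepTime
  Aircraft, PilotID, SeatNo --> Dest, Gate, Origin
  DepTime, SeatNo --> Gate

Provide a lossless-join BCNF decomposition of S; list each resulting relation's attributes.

{Aircraft, Dest, Origin, SeatNo}; {DepTime, Gate, PilotID, SeatNo}

Candidate key of the original relation: {Aircraft, SeatNo}.
{Aircraft, DepTime, Dest, Gate, Origin, PilotID, SeatNo}: {SeatNo} determines {DepTime, Gate, PilotID, SeatNo} here but is not a superkey — split on SeatNo --> DepTime, Gate, PilotID, giving {DepTime, Gate, PilotID, SeatNo} and {Aircraft, Dest, Origin, SeatNo}.
{DepTime, Gate, PilotID, SeatNo} has no BCNF violation.
{Aircraft, Dest, Origin, SeatNo} has no BCNF violation.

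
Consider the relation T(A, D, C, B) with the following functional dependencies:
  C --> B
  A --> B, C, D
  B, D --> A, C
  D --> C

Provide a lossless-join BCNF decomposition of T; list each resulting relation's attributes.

{A, C, D}; {B, C}

Candidate keys of the original relation: {A}, {D}.
{A, B, C, D}: {C} determines {B, C} here but is not a superkey — split on C --> B, giving {B, C} and {A, C, D}.
{B, C} is in BCNF.
{A, C, D} is in BCNF.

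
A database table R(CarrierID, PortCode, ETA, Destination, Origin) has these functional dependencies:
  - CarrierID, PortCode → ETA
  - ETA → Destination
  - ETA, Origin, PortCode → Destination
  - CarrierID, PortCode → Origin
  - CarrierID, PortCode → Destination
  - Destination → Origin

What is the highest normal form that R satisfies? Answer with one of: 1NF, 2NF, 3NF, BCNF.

2NF

Candidate key: {CarrierID, PortCode}. Prime attributes: {CarrierID, PortCode}.
ETA → Destination breaks BCNF: {ETA}⁺ = {Destination, ETA, Origin}, so {ETA} is not a superkey.
ETA → Destination has non-prime {Destination} on the right and a non-superkey on the left, so 3NF fails.
No non-prime attribute depends on a proper subset of any candidate key, so 2NF holds.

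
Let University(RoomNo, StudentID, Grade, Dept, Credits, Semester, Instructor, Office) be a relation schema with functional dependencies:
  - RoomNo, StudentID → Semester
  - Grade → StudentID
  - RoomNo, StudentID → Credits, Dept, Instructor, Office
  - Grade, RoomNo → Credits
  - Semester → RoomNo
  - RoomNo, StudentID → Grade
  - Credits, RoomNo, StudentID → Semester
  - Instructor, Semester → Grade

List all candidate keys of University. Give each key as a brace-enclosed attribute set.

{Grade, RoomNo}⁺ = {Credits, Dept, Grade, Instructor, Office, RoomNo, Semester, StudentID}, which is every attribute, so {Grade, RoomNo} is a candidate key.
{Grade, Semester}⁺ = {Credits, Dept, Grade, Instructor, Office, RoomNo, Semester, StudentID}, which is every attribute, so {Grade, Semester} is a candidate key.
{Instructor, Semester}⁺ = {Credits, Dept, Grade, Instructor, Office, RoomNo, Semester, StudentID}, which is every attribute, so {Instructor, Semester} is a candidate key.
{RoomNo, StudentID}⁺ = {Credits, Dept, Grade, Instructor, Office, RoomNo, Semester, StudentID}, which is every attribute, so {RoomNo, StudentID} is a candidate key.
{Semester, StudentID}⁺ = {Credits, Dept, Grade, Instructor, Office, RoomNo, Semester, StudentID}, which is every attribute, so {Semester, StudentID} is a candidate key.
Any other superkey properly contains one of these, so there are no further candidate keys.

{Grade, RoomNo}, {Grade, Semester}, {Instructor, Semester}, {RoomNo, StudentID}, {Semester, StudentID}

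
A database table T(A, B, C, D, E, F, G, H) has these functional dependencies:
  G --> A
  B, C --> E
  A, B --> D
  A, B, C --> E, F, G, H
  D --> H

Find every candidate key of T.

Attributes never on any right-hand side: {B, C} — every candidate key must contain all of them.
Closure of {A, B, C} is {A, B, C, D, E, F, G, H}, the whole schema; {A, B, C} is a candidate key.
Closure of {B, C, G} is {A, B, C, D, E, F, G, H}, the whole schema; {B, C, G} is a candidate key.
No proper subset of any of these is a key, and no other minimal superkey exists.

{A, B, C}, {B, C, G}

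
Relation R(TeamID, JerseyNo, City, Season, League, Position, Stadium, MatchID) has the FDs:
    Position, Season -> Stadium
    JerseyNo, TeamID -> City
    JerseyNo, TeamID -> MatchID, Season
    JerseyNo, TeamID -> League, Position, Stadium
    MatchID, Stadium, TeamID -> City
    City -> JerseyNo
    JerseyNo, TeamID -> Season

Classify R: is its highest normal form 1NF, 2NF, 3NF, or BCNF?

Candidate keys: {City, TeamID}, {JerseyNo, TeamID}, {MatchID, Position, Season, TeamID}, {MatchID, Stadium, TeamID}. Prime attributes: {City, JerseyNo, MatchID, Position, Season, Stadium, TeamID}.
For Position, Season -> Stadium we have {Position, Season}⁺ = {Position, Season, Stadium}; {Position, Season} is not a superkey, so BCNF fails.
But every attribute on its right side ({Stadium}) is prime, and the same holds for every other non-superkey FD, so 3NF still holds.

3NF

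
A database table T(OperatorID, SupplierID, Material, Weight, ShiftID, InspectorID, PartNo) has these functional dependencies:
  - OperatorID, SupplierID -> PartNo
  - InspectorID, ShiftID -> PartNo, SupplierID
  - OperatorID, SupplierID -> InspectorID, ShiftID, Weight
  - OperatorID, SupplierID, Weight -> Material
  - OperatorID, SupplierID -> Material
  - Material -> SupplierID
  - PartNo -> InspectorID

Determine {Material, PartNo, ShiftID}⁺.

{InspectorID, Material, PartNo, ShiftID, SupplierID}

Start with {Material, PartNo, ShiftID}.
Material -> SupplierID applies; add {SupplierID} → now {Material, PartNo, ShiftID, SupplierID}.
PartNo -> InspectorID applies; add {InspectorID} → now {InspectorID, Material, PartNo, ShiftID, SupplierID}.
No further FD applies.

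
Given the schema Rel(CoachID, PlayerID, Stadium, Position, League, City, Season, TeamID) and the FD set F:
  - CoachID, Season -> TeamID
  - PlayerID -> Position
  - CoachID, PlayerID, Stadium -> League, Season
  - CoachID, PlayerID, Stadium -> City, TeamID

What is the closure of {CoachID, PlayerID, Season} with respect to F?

{CoachID, PlayerID, Position, Season, TeamID}

Start with {CoachID, PlayerID, Season}.
CoachID, Season -> TeamID applies; add {TeamID} → now {CoachID, PlayerID, Season, TeamID}.
PlayerID -> Position applies; add {Position} → now {CoachID, PlayerID, Position, Season, TeamID}.
No further FD applies.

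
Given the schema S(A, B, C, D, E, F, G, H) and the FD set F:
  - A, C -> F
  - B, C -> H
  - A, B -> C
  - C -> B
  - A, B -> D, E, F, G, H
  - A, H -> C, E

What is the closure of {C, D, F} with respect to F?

{B, C, D, F, H}

Start with {C, D, F}.
C -> B applies; add {B} → now {B, C, D, F}.
B, C -> H applies; add {H} → now {B, C, D, F, H}.
No further FD applies.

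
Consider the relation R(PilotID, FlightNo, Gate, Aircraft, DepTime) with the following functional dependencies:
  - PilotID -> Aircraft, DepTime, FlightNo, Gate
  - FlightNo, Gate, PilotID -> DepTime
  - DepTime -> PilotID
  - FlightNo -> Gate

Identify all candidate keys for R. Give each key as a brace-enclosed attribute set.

{DepTime}, {PilotID}

{DepTime}⁺ = {Aircraft, DepTime, FlightNo, Gate, PilotID}, which is every attribute, so {DepTime} is a candidate key.
{PilotID}⁺ = {Aircraft, DepTime, FlightNo, Gate, PilotID}, which is every attribute, so {PilotID} is a candidate key.
No proper subset of any of these is a key, and no other minimal superkey exists.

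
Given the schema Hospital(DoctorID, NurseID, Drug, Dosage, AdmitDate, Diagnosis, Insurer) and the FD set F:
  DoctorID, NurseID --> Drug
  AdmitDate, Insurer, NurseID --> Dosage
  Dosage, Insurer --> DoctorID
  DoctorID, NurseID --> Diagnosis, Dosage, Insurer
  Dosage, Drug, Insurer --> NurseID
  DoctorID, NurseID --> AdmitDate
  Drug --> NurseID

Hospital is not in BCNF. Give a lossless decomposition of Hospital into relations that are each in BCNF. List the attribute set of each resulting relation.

Candidate keys of the original relation: {AdmitDate, Drug, Insurer}, {AdmitDate, Insurer, NurseID}, {DoctorID, Drug}, {DoctorID, NurseID}, {Dosage, Drug, Insurer}, {Dosage, Insurer, NurseID}.
In {AdmitDate, Diagnosis, DoctorID, Dosage, Drug, Insurer, NurseID}, {Dosage, Insurer} is not a superkey ({Dosage, Insurer}⁺ restricted to this set is {DoctorID, Dosage, Insurer}), so split on Dosage, Insurer --> DoctorID into {DoctorID, Dosage, Insurer} and {AdmitDate, Diagnosis, Dosage, Drug, Insurer, NurseID}.
{DoctorID, Dosage, Insurer} has no BCNF violation.
In {AdmitDate, Diagnosis, Dosage, Drug, Insurer, NurseID}, {Drug} is not a superkey ({Drug}⁺ restricted to this set is {Drug, NurseID}), so split on Drug --> NurseID into {Drug, NurseID} and {AdmitDate, Diagnosis, Dosage, Drug, Insurer}.
{Drug, NurseID} has no BCNF violation.
{AdmitDate, Diagnosis, Dosage, Drug, Insurer} has no BCNF violation.

{AdmitDate, Diagnosis, Dosage, Drug, Insurer}; {DoctorID, Dosage, Insurer}; {Drug, NurseID}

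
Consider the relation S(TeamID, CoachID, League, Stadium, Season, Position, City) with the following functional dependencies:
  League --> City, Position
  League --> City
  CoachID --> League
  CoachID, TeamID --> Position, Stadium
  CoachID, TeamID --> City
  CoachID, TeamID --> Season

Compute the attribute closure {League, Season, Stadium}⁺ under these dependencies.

Start with {League, Season, Stadium}.
League --> City, Position applies; add {City, Position} → now {City, League, Position, Season, Stadium}.
No further FD applies.

{City, League, Position, Season, Stadium}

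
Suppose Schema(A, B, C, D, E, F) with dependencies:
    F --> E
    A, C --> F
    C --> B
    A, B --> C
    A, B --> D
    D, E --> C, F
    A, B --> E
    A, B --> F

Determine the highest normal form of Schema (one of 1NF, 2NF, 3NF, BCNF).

Candidate keys: {A, B}, {A, C}, {A, D, E}, {A, D, F}. Prime attributes: {A, B, C, D, E, F}.
F --> E breaks BCNF: {F}⁺ = {E, F}, so {F} is not a superkey.
But every attribute on its right side ({E}) is prime, and the same holds for every other non-superkey FD, so 3NF still holds.

3NF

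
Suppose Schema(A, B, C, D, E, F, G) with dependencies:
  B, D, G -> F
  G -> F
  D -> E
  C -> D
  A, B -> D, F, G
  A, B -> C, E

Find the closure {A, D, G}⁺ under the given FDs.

Start with {A, D, G}.
G -> F applies; add {F} → now {A, D, F, G}.
D -> E applies; add {E} → now {A, D, E, F, G}.
No further FD applies.

{A, D, E, F, G}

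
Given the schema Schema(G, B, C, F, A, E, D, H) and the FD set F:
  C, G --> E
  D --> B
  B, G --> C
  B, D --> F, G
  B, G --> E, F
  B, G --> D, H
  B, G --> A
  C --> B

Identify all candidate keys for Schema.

{D}⁺ = {A, B, C, D, E, F, G, H} — all of the relation — so {D} is a candidate key.
{B, G}⁺ = {A, B, C, D, E, F, G, H} — all of the relation — so {B, G} is a candidate key.
{C, G}⁺ = {A, B, C, D, E, F, G, H} — all of the relation — so {C, G} is a candidate key.
Any other superkey properly contains one of these, so there are no further candidate keys.

{B, G}, {C, G}, {D}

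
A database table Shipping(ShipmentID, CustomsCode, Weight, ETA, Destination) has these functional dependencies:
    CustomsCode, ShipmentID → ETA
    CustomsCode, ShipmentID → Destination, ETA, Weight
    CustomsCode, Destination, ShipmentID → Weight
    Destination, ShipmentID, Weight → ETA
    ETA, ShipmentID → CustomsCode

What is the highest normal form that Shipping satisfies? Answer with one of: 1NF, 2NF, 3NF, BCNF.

BCNF

Candidate keys: {CustomsCode, ShipmentID}, {Destination, ShipmentID, Weight}, {ETA, ShipmentID}. Prime attributes: {CustomsCode, Destination, ETA, ShipmentID, Weight}.
Every FD has a superkey on the left, so the relation is in BCNF.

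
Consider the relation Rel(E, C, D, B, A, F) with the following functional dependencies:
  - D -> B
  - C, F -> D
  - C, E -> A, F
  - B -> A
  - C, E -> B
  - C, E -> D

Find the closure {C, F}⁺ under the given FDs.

{A, B, C, D, F}

Start with {C, F}.
C, F -> D applies; add {D} → now {C, D, F}.
D -> B applies; add {B} → now {B, C, D, F}.
B -> A applies; add {A} → now {A, B, C, D, F}.
No further FD applies.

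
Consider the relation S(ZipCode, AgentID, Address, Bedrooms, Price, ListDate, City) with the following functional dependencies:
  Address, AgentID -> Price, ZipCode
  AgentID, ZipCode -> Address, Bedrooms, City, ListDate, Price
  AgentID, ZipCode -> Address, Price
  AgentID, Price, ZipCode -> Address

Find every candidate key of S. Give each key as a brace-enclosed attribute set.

{Address, AgentID}, {AgentID, ZipCode}

{AgentID} never appears on the right of any FD, so every key must include it.
{Address, AgentID} is a candidate key since {Address, AgentID}⁺ = {Address, AgentID, Bedrooms, City, ListDate, Price, ZipCode} covers every attribute.
{AgentID, ZipCode} is a candidate key since {AgentID, ZipCode}⁺ = {Address, AgentID, Bedrooms, City, ListDate, Price, ZipCode} covers every attribute.
No proper subset of any of these is a key, and no other minimal superkey exists.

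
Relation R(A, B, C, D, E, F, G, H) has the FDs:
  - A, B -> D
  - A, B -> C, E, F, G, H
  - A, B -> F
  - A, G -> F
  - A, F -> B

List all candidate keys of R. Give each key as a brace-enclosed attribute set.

{A, B}, {A, F}, {A, G}

No FD produces {A}, so it must be in every candidate key.
{A, B} is a candidate key since {A, B}⁺ = {A, B, C, D, E, F, G, H} covers every attribute.
{A, F} is a candidate key since {A, F}⁺ = {A, B, C, D, E, F, G, H} covers every attribute.
{A, G} is a candidate key since {A, G}⁺ = {A, B, C, D, E, F, G, H} covers every attribute.
No proper subset of any of these is a key, and no other minimal superkey exists.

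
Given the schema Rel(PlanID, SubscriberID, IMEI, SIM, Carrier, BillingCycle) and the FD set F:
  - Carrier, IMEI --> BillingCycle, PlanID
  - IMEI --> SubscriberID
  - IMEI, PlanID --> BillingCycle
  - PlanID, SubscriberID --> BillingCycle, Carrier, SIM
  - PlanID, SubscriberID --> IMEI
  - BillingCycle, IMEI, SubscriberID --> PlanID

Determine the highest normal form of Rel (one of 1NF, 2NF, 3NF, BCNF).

Candidate keys: {BillingCycle, IMEI}, {Carrier, IMEI}, {IMEI, PlanID}, {PlanID, SubscriberID}. Prime attributes: {BillingCycle, Carrier, IMEI, PlanID, SubscriberID}.
For IMEI --> SubscriberID we have {IMEI}⁺ = {IMEI, SubscriberID}; {IMEI} is not a superkey, so BCNF fails.
Since {SubscriberID} ⊆ prime attributes and every other non-superkey FD also has a prime right side, the schema is in 3NF.

3NF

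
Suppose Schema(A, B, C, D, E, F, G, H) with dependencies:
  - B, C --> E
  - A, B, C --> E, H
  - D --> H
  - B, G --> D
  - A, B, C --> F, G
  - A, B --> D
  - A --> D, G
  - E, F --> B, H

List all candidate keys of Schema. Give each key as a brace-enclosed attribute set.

{A, B, C}, {A, C, E, F}

{A, C} never appear on the right of any FD, so every key must include all of them.
{A, B, C} is a candidate key since {A, B, C}⁺ = {A, B, C, D, E, F, G, H} covers every attribute.
{A, C, E, F} is a candidate key since {A, C, E, F}⁺ = {A, B, C, D, E, F, G, H} covers every attribute.
No proper subset of any of these is a key, and no other minimal superkey exists.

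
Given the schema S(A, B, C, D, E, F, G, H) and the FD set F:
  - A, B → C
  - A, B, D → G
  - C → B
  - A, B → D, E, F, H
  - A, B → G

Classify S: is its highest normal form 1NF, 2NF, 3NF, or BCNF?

3NF

Candidate keys: {A, B}, {A, C}. Prime attributes: {A, B, C}.
C → B: {C}⁺ = {B, C}, which is not all of the attributes, so the left side is not a superkey — BCNF is violated.
Since {B} ⊆ prime attributes and every other non-superkey FD also has a prime right side, the schema is in 3NF.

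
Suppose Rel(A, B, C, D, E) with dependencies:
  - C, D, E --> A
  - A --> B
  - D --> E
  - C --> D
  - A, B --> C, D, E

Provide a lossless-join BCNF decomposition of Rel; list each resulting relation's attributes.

Candidate keys of the original relation: {A}, {C}.
Within {A, B, C, D, E}: {D}⁺ ∩ {A, B, C, D, E} = {D, E}, not the whole set, so D --> E violates BCNF; decompose into {D, E} and {A, B, C, D}.
{D, E} has no BCNF violation.
{A, B, C, D} has no BCNF violation.

{A, B, C, D}; {D, E}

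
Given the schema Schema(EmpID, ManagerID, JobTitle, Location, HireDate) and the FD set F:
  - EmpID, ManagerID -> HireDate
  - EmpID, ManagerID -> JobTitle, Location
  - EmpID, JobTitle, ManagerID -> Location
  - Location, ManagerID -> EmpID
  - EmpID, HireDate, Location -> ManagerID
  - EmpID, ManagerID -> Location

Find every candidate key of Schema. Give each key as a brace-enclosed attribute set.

{EmpID, ManagerID}⁺ = {EmpID, HireDate, JobTitle, Location, ManagerID}, which is every attribute, so {EmpID, ManagerID} is a candidate key.
{Location, ManagerID}⁺ = {EmpID, HireDate, JobTitle, Location, ManagerID}, which is every attribute, so {Location, ManagerID} is a candidate key.
{EmpID, HireDate, Location}⁺ = {EmpID, HireDate, JobTitle, Location, ManagerID}, which is every attribute, so {EmpID, HireDate, Location} is a candidate key.
Any other superkey properly contains one of these, so there are no further candidate keys.

{EmpID, HireDate, Location}, {EmpID, ManagerID}, {Location, ManagerID}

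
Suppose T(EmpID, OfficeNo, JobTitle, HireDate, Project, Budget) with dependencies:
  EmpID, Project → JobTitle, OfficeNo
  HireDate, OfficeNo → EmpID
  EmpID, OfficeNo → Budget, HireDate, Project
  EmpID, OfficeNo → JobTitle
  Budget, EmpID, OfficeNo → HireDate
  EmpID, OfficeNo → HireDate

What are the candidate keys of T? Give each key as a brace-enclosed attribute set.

{EmpID, OfficeNo}, {EmpID, Project}, {HireDate, OfficeNo}

{EmpID, OfficeNo}⁺ = {Budget, EmpID, HireDate, JobTitle, OfficeNo, Project}, which is every attribute, so {EmpID, OfficeNo} is a candidate key.
{EmpID, Project}⁺ = {Budget, EmpID, HireDate, JobTitle, OfficeNo, Project}, which is every attribute, so {EmpID, Project} is a candidate key.
{HireDate, OfficeNo}⁺ = {Budget, EmpID, HireDate, JobTitle, OfficeNo, Project}, which is every attribute, so {HireDate, OfficeNo} is a candidate key.
These are minimal and exhaustive — every other superkey contains one of them.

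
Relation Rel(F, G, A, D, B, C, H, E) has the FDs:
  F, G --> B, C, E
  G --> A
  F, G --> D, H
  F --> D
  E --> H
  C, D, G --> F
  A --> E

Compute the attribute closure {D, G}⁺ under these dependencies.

{A, D, E, G, H}

Start with {D, G}.
G --> A applies; add {A} → now {A, D, G}.
A --> E applies; add {E} → now {A, D, E, G}.
E --> H applies; add {H} → now {A, D, E, G, H}.
No further FD applies.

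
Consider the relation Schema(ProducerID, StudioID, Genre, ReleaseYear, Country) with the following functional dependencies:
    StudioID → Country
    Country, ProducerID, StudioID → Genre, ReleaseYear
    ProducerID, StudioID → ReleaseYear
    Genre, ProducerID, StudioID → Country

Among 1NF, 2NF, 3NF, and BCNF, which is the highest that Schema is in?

1NF

Candidate key: {ProducerID, StudioID}. Prime attributes: {ProducerID, StudioID}.
StudioID → Country breaks BCNF: {StudioID}⁺ = {Country, StudioID}, so {StudioID} is not a superkey.
StudioID → Country has non-prime {Country} on the right and a non-superkey on the left, so 3NF fails.
{StudioID} is a proper subset of the key {ProducerID, StudioID}, and {StudioID}⁺ contains the non-prime attribute {Country} — a partial dependency, so 2NF is violated.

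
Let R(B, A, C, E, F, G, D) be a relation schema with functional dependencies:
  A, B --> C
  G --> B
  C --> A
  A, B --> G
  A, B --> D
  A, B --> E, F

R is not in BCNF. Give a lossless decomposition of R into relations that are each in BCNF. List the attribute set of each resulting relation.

Candidate keys of the original relation: {A, B}, {A, G}, {B, C}, {C, G}.
In {A, B, C, D, E, F, G}, {G} is not a superkey ({G}⁺ restricted to this set is {B, G}), so split on G --> B into {B, G} and {A, C, D, E, F, G}.
{B, G} has no BCNF violation.
In {A, C, D, E, F, G}, {C} is not a superkey ({C}⁺ restricted to this set is {A, C}), so split on C --> A into {A, C} and {C, D, E, F, G}.
{A, C} has no BCNF violation.
{C, D, E, F, G} has no BCNF violation.

{A, C}; {B, G}; {C, D, E, F, G}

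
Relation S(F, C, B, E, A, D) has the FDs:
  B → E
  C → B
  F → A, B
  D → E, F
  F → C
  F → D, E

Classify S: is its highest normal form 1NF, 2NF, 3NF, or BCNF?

Candidate keys: {D}, {F}. Prime attributes: {D, F}.
B → E: {B}⁺ = {B, E}, which is not all of the attributes, so the left side is not a superkey — BCNF is violated.
B → E has non-prime {E} on the right and a non-superkey on the left, so 3NF fails.
All keys have size 1, which rules out partial dependencies — 2NF is satisfied.

2NF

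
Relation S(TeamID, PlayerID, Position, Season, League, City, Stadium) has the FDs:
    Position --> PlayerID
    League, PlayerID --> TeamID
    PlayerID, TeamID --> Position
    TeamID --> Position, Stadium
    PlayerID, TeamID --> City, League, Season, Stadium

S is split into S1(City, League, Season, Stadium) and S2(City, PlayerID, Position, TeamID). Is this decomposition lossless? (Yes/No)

No

Common attributes: {City}; their closure is {City}.
S1 ⊄ {City} and S2 ⊄ {City}, so the split is lossy.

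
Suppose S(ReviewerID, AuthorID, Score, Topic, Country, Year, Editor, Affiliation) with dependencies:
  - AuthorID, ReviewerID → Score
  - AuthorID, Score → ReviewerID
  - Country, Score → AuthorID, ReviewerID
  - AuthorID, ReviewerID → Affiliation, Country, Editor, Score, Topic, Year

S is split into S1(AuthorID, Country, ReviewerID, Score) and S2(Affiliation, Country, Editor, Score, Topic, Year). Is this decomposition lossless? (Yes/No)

Common attributes: {Country, Score}; their closure is {Affiliation, AuthorID, Country, Editor, ReviewerID, Score, Topic, Year}.
This includes all of S1, so the common attributes are a superkey of S1 — the join is lossless.

Yes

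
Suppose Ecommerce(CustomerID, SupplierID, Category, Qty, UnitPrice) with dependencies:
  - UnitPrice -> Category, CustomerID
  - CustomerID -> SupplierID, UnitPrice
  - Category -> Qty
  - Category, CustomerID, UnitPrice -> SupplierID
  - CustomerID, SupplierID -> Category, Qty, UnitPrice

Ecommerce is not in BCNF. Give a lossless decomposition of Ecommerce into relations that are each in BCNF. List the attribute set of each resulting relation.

{Category, CustomerID, SupplierID, UnitPrice}; {Category, Qty}

Candidate keys of the original relation: {CustomerID}, {UnitPrice}.
In {Category, CustomerID, Qty, SupplierID, UnitPrice}, {Category} is not a superkey ({Category}⁺ restricted to this set is {Category, Qty}), so split on Category -> Qty into {Category, Qty} and {Category, CustomerID, SupplierID, UnitPrice}.
{Category, Qty} has no BCNF violation.
{Category, CustomerID, SupplierID, UnitPrice} has no BCNF violation.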